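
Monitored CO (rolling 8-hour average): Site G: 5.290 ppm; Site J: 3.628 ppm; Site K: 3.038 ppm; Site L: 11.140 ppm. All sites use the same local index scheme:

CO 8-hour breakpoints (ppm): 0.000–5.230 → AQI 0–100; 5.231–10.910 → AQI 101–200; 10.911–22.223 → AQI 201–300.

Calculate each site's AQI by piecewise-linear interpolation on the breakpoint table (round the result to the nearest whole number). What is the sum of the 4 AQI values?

Site G: 5.290 ∈ [5.231, 10.910] ↔ index [101, 200].
101 + (5.290−5.231)·(200−101)/(10.910−5.231) = 101 + 0.059·99/5.679 ≈ 102.03, so AQI = 102.
Site J: row 0.000–5.230 (AQI 0–100). (100−0)·(3.628−0.000)/(5.230−0.000) + 0 = 100·3.628/5.230 + 0 ≈ 69.37 → 69.
Site K 3.038: bracket 0.000–5.230 → index 0–100; slope 100/5.230, offset 3.038.
AQI = 0 + 100/5.230·3.038 ≈ 58.09 ⇒ 58.
Site L: 11.140 lies in 10.911–22.223, so I_lo=201, I_hi=300, C_lo=10.911, C_hi=22.223.
(300−201)/(22.223−10.911) × (11.140−10.911) + 201 = 99/11.312 × 0.229 + 201 ≈ 203.00 → 203.
AQIs: Site G=102, Site J=69, Site K=58, Site L=203. Sum = 102 + 69 + 58 + 203 = 432.

432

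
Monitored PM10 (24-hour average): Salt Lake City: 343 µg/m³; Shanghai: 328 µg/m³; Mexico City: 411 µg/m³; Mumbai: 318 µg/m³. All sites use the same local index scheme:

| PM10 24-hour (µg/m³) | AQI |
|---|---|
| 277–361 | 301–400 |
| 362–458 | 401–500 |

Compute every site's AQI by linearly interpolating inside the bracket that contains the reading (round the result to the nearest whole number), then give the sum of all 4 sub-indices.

1541

Salt Lake City: row 277–361 (AQI 301–400). (400−301)·(343−277)/(361−277) + 301 = 99·66/84 + 301 ≈ 378.79 → 379.
Shanghai: row 277–361 (AQI 301–400). (400−301)·(328−277)/(361−277) + 301 = 99·51/84 + 301 ≈ 361.11 → 361.
Mexico City: 411 lies in 362–458, so I_lo=401, I_hi=500, C_lo=362, C_hi=458.
(500−401)/(458−362) × (411−362) + 401 = 99/96 × 49 + 401 ≈ 451.53 → 452.
Mumbai: 318 lies in 277–361, so I_lo=301, I_hi=400, C_lo=277, C_hi=361.
(400−301)/(361−277) × (318−277) + 301 = 99/84 × 41 + 301 ≈ 349.32 → 349.
AQIs: Salt Lake City=379, Shanghai=361, Mexico City=452, Mumbai=349. Sum = 379 + 361 + 452 + 349 = 1541.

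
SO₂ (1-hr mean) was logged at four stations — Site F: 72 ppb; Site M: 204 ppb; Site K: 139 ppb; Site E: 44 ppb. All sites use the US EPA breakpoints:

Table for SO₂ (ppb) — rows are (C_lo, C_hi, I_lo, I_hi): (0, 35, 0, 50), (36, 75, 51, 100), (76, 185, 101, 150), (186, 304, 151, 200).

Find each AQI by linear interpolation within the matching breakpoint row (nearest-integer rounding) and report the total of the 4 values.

Site F 72: bracket 36–75 → index 51–100; slope 49/39, offset 36.
AQI = 51 + 49/39·36 ≈ 96.23 ⇒ 96.
Site M: 204 ∈ [186, 304] ↔ index [151, 200].
151 + (204−186)·(200−151)/(304−186) = 151 + 18·49/118 ≈ 158.47, so AQI = 158.
Site K 139: bracket 76–185 → index 101–150; slope 49/109, offset 63.
AQI = 101 + 49/109·63 ≈ 129.32 ⇒ 129.
Site E: 44 lies in 36–75, so I_lo=51, I_hi=100, C_lo=36, C_hi=75.
(100−51)/(75−36) × (44−36) + 51 = 49/39 × 8 + 51 ≈ 61.05 → 61.
AQIs: Site F=96, Site M=158, Site K=129, Site E=61. Sum = 96 + 158 + 129 + 61 = 444.

444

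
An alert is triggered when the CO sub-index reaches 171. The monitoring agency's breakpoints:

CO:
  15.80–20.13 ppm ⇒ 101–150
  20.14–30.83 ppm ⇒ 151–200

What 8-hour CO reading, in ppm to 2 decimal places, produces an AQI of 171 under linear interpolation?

24.50

AQI 171 lies in the 151–200 band, which corresponds to 20.14–30.83 ppm.
C = 20.14 + (171−151)×(30.83−20.14)/(200−151) = 20.14 + 20×10.69/49 ≈ 24.5033 ppm → 24.50 ppm to 2 dp.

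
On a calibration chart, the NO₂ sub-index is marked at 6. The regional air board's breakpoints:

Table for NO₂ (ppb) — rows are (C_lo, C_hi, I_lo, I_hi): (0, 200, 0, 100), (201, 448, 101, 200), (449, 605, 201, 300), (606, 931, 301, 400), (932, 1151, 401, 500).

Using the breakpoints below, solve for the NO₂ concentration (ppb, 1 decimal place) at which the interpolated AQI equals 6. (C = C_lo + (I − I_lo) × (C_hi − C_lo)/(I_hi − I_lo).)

12.0

AQI 6 lies in the 0–100 band, which corresponds to 0–200 ppb.
C = 0 + (6−0)×(200−0)/(100−0) = 0 + 6×200/100 ≈ 12.000 ppb → 12.0 ppb to 1 dp.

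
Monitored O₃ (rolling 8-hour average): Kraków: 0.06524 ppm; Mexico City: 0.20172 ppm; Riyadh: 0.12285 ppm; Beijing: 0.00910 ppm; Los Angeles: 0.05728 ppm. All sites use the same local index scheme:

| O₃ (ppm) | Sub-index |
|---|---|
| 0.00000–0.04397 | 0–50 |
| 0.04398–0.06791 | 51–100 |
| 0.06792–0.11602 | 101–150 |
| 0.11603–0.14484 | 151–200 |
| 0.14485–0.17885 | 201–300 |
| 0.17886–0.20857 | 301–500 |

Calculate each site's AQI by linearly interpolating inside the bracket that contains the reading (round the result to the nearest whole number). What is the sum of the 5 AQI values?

800

Kraków 0.06524: bracket 0.04398–0.06791 → index 51–100; slope 49/0.02393, offset 0.02126.
AQI = 51 + 49/0.02393·0.02126 ≈ 94.53 ⇒ 95.
Mexico City: row 0.17886–0.20857 (AQI 301–500). (500−301)·(0.20172−0.17886)/(0.20857−0.17886) + 301 = 199·0.02286/0.02971 + 301 ≈ 454.12 → 454.
Riyadh 0.12285: bracket 0.11603–0.14484 → index 151–200; slope 49/0.02881, offset 0.00682.
AQI = 151 + 49/0.02881·0.00682 ≈ 162.60 ⇒ 163.
Beijing 0.00910: bracket 0.00000–0.04397 → index 0–50; slope 50/0.04397, offset 0.00910.
AQI = 0 + 50/0.04397·0.00910 ≈ 10.35 ⇒ 10.
Los Angeles 0.05728: bracket 0.04398–0.06791 → index 51–100; slope 49/0.02393, offset 0.01330.
AQI = 51 + 49/0.02393·0.01330 ≈ 78.23 ⇒ 78.
AQIs: Kraków=95, Mexico City=454, Riyadh=163, Beijing=10, Los Angeles=78. Sum = 95 + 454 + 163 + 10 + 78 = 800.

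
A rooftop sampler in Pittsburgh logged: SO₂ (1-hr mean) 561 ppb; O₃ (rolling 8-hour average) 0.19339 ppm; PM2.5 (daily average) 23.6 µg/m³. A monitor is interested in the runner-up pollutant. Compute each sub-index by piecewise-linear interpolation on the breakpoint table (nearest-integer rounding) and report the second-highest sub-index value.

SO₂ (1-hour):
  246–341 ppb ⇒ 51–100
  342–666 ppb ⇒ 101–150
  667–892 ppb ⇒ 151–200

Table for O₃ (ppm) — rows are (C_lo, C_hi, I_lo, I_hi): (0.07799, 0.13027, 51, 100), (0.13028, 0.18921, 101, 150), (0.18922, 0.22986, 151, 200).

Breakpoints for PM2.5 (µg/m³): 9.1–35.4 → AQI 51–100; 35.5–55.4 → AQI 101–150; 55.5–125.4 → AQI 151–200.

SO₂: row 342–666 (AQI 101–150). (150−101)·(561−342)/(666−342) + 101 = 49·219/324 + 101 ≈ 134.12 → 134.
O₃: 0.19339 ∈ [0.18922, 0.22986] ↔ index [151, 200].
151 + (0.19339−0.18922)·(200−151)/(0.22986−0.18922) = 151 + 0.00417·49/0.04064 ≈ 156.03, so AQI = 156.
PM2.5: 23.6 lies in 9.1–35.4, so I_lo=51, I_hi=100, C_lo=9.1, C_hi=35.4.
(100−51)/(35.4−9.1) × (23.6−9.1) + 51 = 49/26.3 × 14.5 + 51 ≈ 78.02 → 78.
Sub-indices: SO₂→134, O₃→156, PM2.5→78. Ranked high→low: 156, 134, 78. Second-highest sub-index = 134.

134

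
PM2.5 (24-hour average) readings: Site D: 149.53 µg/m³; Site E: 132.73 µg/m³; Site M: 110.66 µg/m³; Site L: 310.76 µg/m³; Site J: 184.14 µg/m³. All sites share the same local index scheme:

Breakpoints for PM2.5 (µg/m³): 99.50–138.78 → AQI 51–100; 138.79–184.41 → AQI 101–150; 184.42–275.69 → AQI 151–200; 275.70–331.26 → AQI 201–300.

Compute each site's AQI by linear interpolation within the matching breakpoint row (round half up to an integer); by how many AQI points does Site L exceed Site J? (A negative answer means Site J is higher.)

Site D 149.53: bracket 138.79–184.41 → index 101–150; slope 49/45.62, offset 10.74.
AQI = 101 + 49/45.62·10.74 ≈ 112.54 ⇒ 113.
Site E 132.73: bracket 99.50–138.78 → index 51–100; slope 49/39.28, offset 33.23.
AQI = 51 + 49/39.28·33.23 ≈ 92.45 ⇒ 92.
Site M 110.66: bracket 99.50–138.78 → index 51–100; slope 49/39.28, offset 11.16.
AQI = 51 + 49/39.28·11.16 ≈ 64.92 ⇒ 65.
Site L: 310.76 lies in 275.70–331.26, so I_lo=201, I_hi=300, C_lo=275.70, C_hi=331.26.
(300−201)/(331.26−275.70) × (310.76−275.70) + 201 = 99/55.56 × 35.06 + 201 ≈ 263.47 → 263.
Site J: row 138.79–184.41 (AQI 101–150). (150−101)·(184.14−138.79)/(184.41−138.79) + 101 = 49·45.35/45.62 + 101 ≈ 149.71 → 150.
AQIs: Site D=113, Site E=92, Site M=65, Site L=263, Site J=150. Site L (263) − Site J (150) = 113.

113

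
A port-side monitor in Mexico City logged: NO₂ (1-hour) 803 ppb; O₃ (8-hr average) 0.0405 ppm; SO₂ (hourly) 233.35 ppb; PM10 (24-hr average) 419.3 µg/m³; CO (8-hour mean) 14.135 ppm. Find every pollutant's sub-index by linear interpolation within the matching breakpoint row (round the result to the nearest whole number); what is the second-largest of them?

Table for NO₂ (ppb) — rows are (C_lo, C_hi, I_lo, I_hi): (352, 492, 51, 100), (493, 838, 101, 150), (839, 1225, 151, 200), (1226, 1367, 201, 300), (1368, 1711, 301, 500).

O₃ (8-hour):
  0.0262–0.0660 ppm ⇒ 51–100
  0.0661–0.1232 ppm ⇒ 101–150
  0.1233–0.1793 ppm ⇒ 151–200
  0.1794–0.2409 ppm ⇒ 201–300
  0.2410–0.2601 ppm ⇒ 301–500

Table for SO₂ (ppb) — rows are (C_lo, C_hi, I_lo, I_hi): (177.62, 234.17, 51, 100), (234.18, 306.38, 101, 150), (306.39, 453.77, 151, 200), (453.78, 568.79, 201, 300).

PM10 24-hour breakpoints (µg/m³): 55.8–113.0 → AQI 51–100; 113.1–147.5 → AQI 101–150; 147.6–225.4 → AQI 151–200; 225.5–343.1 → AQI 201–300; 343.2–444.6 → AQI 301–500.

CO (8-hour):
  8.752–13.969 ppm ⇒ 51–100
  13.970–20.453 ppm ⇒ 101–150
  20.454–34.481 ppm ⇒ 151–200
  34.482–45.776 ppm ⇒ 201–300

145

NO₂: row 493–838 (AQI 101–150). (150−101)·(803−493)/(838−493) + 101 = 49·310/345 + 101 ≈ 145.03 → 145.
O₃: 0.0405 ∈ [0.0262, 0.0660] ↔ index [51, 100].
51 + (0.0405−0.0262)·(100−51)/(0.0660−0.0262) = 51 + 0.0143·49/0.0398 ≈ 68.61, so AQI = 69.
SO₂: 233.35 ∈ [177.62, 234.17] ↔ index [51, 100].
51 + (233.35−177.62)·(100−51)/(234.17−177.62) = 51 + 55.73·49/56.55 ≈ 99.29, so AQI = 99.
PM10 419.3: bracket 343.2–444.6 → index 301–500; slope 199/101.4, offset 76.1.
AQI = 301 + 199/101.4·76.1 ≈ 450.35 ⇒ 450.
CO: 14.135 lies in 13.970–20.453, so I_lo=101, I_hi=150, C_lo=13.970, C_hi=20.453.
(150−101)/(20.453−13.970) × (14.135−13.970) + 101 = 49/6.483 × 0.165 + 101 ≈ 102.25 → 102.
Sub-indices: NO₂→145, O₃→69, SO₂→99, PM10→450, CO→102. Ranked high→low: 450, 145, 102, 99, 69. Second-highest sub-index = 145.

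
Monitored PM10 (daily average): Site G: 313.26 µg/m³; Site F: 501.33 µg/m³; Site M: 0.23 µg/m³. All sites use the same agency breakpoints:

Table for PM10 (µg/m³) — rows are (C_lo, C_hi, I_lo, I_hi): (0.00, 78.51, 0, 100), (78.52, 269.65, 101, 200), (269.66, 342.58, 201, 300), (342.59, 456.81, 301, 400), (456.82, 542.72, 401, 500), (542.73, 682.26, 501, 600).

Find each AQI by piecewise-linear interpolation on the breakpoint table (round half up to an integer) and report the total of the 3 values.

712

Site G: row 269.66–342.58 (AQI 201–300). (300−201)·(313.26−269.66)/(342.58−269.66) + 201 = 99·43.60/72.92 + 201 ≈ 260.19 → 260.
Site F 501.33: bracket 456.82–542.72 → index 401–500; slope 99/85.90, offset 44.51.
AQI = 401 + 99/85.90·44.51 ≈ 452.30 ⇒ 452.
Site M: 0.23 ∈ [0.00, 78.51] ↔ index [0, 100].
0 + (0.23−0.00)·(100−0)/(78.51−0.00) = 0 + 0.23·100/78.51 ≈ 0.29, so AQI = 0.
AQIs: Site G=260, Site F=452, Site M=0. Sum = 260 + 452 + 0 = 712.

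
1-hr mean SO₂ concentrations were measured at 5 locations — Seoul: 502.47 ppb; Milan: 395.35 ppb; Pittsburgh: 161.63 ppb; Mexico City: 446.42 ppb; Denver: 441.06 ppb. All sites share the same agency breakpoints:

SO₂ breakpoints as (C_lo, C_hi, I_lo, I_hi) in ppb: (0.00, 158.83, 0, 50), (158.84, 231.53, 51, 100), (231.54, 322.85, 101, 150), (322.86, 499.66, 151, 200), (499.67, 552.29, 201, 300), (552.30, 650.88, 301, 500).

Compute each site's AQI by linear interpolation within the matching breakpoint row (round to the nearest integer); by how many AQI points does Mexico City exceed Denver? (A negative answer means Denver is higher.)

Seoul: 502.47 lies in 499.67–552.29, so I_lo=201, I_hi=300, C_lo=499.67, C_hi=552.29.
(300−201)/(552.29−499.67) × (502.47−499.67) + 201 = 99/52.62 × 2.80 + 201 ≈ 206.27 → 206.
Milan 395.35: bracket 322.86–499.66 → index 151–200; slope 49/176.80, offset 72.49.
AQI = 151 + 49/176.80·72.49 ≈ 171.09 ⇒ 171.
Pittsburgh: 161.63 ∈ [158.84, 231.53] ↔ index [51, 100].
51 + (161.63−158.84)·(100−51)/(231.53−158.84) = 51 + 2.79·49/72.69 ≈ 52.88, so AQI = 53.
Mexico City: 446.42 ∈ [322.86, 499.66] ↔ index [151, 200].
151 + (446.42−322.86)·(200−151)/(499.66−322.86) = 151 + 123.56·49/176.80 ≈ 185.24, so AQI = 185.
Denver: row 322.86–499.66 (AQI 151–200). (200−151)·(441.06−322.86)/(499.66−322.86) + 151 = 49·118.20/176.80 + 151 ≈ 183.76 → 184.
AQIs: Seoul=206, Milan=171, Pittsburgh=53, Mexico City=185, Denver=184. Mexico City (185) − Denver (184) = 1.

1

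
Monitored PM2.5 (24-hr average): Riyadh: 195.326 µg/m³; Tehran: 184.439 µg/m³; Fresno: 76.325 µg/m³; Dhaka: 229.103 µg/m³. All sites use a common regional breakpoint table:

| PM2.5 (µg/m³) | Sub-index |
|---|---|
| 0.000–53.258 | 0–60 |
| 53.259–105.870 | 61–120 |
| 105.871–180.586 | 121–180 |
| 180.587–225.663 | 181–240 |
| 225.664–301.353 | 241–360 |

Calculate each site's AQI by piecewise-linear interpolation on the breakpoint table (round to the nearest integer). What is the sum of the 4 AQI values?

719

Riyadh: 195.326 ∈ [180.587, 225.663] ↔ index [181, 240].
181 + (195.326−180.587)·(240−181)/(225.663−180.587) = 181 + 14.739·59/45.076 ≈ 200.29, so AQI = 200.
Tehran: 184.439 ∈ [180.587, 225.663] ↔ index [181, 240].
181 + (184.439−180.587)·(240−181)/(225.663−180.587) = 181 + 3.852·59/45.076 ≈ 186.04, so AQI = 186.
Fresno 76.325: bracket 53.259–105.870 → index 61–120; slope 59/52.611, offset 23.066.
AQI = 61 + 59/52.611·23.066 ≈ 86.87 ⇒ 87.
Dhaka 229.103: bracket 225.664–301.353 → index 241–360; slope 119/75.689, offset 3.439.
AQI = 241 + 119/75.689·3.439 ≈ 246.41 ⇒ 246.
AQIs: Riyadh=200, Tehran=186, Fresno=87, Dhaka=246. Sum = 200 + 186 + 87 + 246 = 719.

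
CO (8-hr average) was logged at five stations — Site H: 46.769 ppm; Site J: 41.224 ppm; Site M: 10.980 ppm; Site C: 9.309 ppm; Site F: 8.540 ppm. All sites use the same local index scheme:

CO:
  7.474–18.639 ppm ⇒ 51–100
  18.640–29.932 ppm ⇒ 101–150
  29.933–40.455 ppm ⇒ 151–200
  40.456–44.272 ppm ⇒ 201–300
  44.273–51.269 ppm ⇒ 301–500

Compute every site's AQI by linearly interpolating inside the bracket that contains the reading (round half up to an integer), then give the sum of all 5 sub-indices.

774

Site H: 46.769 lies in 44.273–51.269, so I_lo=301, I_hi=500, C_lo=44.273, C_hi=51.269.
(500−301)/(51.269−44.273) × (46.769−44.273) + 301 = 199/6.996 × 2.496 + 301 ≈ 372.00 → 372.
Site J: row 40.456–44.272 (AQI 201–300). (300−201)·(41.224−40.456)/(44.272−40.456) + 201 = 99·0.768/3.816 + 201 ≈ 220.92 → 221.
Site M 10.980: bracket 7.474–18.639 → index 51–100; slope 49/11.165, offset 3.506.
AQI = 51 + 49/11.165·3.506 ≈ 66.39 ⇒ 66.
Site C: 9.309 ∈ [7.474, 18.639] ↔ index [51, 100].
51 + (9.309−7.474)·(100−51)/(18.639−7.474) = 51 + 1.835·49/11.165 ≈ 59.05, so AQI = 59.
Site F: 8.540 lies in 7.474–18.639, so I_lo=51, I_hi=100, C_lo=7.474, C_hi=18.639.
(100−51)/(18.639−7.474) × (8.540−7.474) + 51 = 49/11.165 × 1.066 + 51 ≈ 55.68 → 56.
AQIs: Site H=372, Site J=221, Site M=66, Site C=59, Site F=56. Sum = 372 + 221 + 66 + 59 + 56 = 774.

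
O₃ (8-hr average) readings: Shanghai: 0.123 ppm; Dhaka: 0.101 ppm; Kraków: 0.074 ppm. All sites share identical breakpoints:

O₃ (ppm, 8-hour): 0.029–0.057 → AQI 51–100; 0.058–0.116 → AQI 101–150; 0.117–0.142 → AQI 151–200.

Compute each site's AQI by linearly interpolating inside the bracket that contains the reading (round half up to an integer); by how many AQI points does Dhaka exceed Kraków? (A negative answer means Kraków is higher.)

Shanghai: row 0.117–0.142 (AQI 151–200). (200−151)·(0.123−0.117)/(0.142−0.117) + 151 = 49·0.006/0.025 + 151 ≈ 162.76 → 163.
Dhaka: row 0.058–0.116 (AQI 101–150). (150−101)·(0.101−0.058)/(0.116−0.058) + 101 = 49·0.043/0.058 + 101 ≈ 137.33 → 137.
Kraków: 0.074 lies in 0.058–0.116, so I_lo=101, I_hi=150, C_lo=0.058, C_hi=0.116.
(150−101)/(0.116−0.058) × (0.074−0.058) + 101 = 49/0.058 × 0.016 + 101 ≈ 114.52 → 115.
AQIs: Shanghai=163, Dhaka=137, Kraków=115. Dhaka (137) − Kraków (115) = 22.

22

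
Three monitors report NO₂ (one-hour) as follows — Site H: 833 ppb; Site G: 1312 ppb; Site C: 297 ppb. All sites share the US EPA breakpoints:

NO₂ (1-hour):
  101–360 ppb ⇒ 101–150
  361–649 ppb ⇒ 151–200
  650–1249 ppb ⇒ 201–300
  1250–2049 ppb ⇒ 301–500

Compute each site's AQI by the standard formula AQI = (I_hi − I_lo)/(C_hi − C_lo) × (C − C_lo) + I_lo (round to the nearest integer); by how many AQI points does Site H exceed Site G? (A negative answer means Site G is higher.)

-85

Site H: row 650–1249 (AQI 201–300). (300−201)·(833−650)/(1249−650) + 201 = 99·183/599 + 201 ≈ 231.25 → 231.
Site G 1312: bracket 1250–2049 → index 301–500; slope 199/799, offset 62.
AQI = 301 + 199/799·62 ≈ 316.44 ⇒ 316.
Site C: 297 lies in 101–360, so I_lo=101, I_hi=150, C_lo=101, C_hi=360.
(150−101)/(360−101) × (297−101) + 101 = 49/259 × 196 + 101 ≈ 138.08 → 138.
AQIs: Site H=231, Site G=316, Site C=138. Site H (231) − Site G (316) = -85.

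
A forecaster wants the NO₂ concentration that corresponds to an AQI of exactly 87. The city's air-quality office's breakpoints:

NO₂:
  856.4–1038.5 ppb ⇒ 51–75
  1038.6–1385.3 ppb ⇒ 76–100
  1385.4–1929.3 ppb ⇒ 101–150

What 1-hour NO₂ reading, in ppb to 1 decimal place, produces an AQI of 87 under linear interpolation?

AQI 87 lies in the 76–100 band, which corresponds to 1038.6–1385.3 ppb.
C = 1038.6 + (87−76)×(1385.3−1038.6)/(100−76) = 1038.6 + 11×346.7/24 ≈ 1197.504 ppb → 1197.5 ppb to 1 dp.

1197.5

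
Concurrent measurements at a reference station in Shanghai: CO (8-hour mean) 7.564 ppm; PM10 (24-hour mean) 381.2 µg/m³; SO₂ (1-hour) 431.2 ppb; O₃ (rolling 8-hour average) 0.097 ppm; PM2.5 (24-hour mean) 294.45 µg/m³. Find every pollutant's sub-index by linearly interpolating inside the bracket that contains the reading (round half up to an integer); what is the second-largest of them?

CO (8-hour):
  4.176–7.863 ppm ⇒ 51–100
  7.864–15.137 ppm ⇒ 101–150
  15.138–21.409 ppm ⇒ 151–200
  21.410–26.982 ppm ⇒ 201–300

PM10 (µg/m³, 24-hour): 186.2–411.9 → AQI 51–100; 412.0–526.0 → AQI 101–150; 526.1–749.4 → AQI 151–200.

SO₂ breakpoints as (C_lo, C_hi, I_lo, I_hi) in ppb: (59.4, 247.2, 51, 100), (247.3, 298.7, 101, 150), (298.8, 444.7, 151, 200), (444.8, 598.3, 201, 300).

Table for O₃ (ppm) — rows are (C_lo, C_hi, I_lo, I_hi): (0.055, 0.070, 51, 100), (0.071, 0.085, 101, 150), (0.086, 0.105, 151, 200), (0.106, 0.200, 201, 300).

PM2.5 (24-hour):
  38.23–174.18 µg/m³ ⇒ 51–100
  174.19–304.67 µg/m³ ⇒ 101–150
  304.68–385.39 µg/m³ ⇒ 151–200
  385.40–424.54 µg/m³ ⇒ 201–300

179

CO 7.564: bracket 4.176–7.863 → index 51–100; slope 49/3.687, offset 3.388.
AQI = 51 + 49/3.687·3.388 ≈ 96.03 ⇒ 96.
PM10 381.2: bracket 186.2–411.9 → index 51–100; slope 49/225.7, offset 195.0.
AQI = 51 + 49/225.7·195.0 ≈ 93.33 ⇒ 93.
SO₂: row 298.8–444.7 (AQI 151–200). (200−151)·(431.2−298.8)/(444.7−298.8) + 151 = 49·132.4/145.9 + 151 ≈ 195.47 → 195.
O₃: row 0.086–0.105 (AQI 151–200). (200−151)·(0.097−0.086)/(0.105−0.086) + 151 = 49·0.011/0.019 + 151 ≈ 179.37 → 179.
PM2.5: row 174.19–304.67 (AQI 101–150). (150−101)·(294.45−174.19)/(304.67−174.19) + 101 = 49·120.26/130.48 + 101 ≈ 146.16 → 146.
Sub-indices: CO→96, PM10→93, SO₂→195, O₃→179, PM2.5→146. Ranked high→low: 195, 179, 146, 96, 93. Second-highest sub-index = 179.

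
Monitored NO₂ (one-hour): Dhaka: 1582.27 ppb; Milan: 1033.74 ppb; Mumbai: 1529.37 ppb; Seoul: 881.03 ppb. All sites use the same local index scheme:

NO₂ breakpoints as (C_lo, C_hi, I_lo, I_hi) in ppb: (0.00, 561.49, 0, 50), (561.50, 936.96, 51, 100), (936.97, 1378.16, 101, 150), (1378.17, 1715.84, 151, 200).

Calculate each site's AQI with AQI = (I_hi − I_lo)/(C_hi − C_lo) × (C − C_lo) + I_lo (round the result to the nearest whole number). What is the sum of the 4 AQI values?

559

Dhaka: 1582.27 ∈ [1378.17, 1715.84] ↔ index [151, 200].
151 + (1582.27−1378.17)·(200−151)/(1715.84−1378.17) = 151 + 204.10·49/337.67 ≈ 180.62, so AQI = 181.
Milan: 1033.74 ∈ [936.97, 1378.16] ↔ index [101, 150].
101 + (1033.74−936.97)·(150−101)/(1378.16−936.97) = 101 + 96.77·49/441.19 ≈ 111.75, so AQI = 112.
Mumbai 1529.37: bracket 1378.17–1715.84 → index 151–200; slope 49/337.67, offset 151.20.
AQI = 151 + 49/337.67·151.20 ≈ 172.94 ⇒ 173.
Seoul 881.03: bracket 561.50–936.96 → index 51–100; slope 49/375.46, offset 319.53.
AQI = 51 + 49/375.46·319.53 ≈ 92.70 ⇒ 93.
AQIs: Dhaka=181, Milan=112, Mumbai=173, Seoul=93. Sum = 181 + 112 + 173 + 93 = 559.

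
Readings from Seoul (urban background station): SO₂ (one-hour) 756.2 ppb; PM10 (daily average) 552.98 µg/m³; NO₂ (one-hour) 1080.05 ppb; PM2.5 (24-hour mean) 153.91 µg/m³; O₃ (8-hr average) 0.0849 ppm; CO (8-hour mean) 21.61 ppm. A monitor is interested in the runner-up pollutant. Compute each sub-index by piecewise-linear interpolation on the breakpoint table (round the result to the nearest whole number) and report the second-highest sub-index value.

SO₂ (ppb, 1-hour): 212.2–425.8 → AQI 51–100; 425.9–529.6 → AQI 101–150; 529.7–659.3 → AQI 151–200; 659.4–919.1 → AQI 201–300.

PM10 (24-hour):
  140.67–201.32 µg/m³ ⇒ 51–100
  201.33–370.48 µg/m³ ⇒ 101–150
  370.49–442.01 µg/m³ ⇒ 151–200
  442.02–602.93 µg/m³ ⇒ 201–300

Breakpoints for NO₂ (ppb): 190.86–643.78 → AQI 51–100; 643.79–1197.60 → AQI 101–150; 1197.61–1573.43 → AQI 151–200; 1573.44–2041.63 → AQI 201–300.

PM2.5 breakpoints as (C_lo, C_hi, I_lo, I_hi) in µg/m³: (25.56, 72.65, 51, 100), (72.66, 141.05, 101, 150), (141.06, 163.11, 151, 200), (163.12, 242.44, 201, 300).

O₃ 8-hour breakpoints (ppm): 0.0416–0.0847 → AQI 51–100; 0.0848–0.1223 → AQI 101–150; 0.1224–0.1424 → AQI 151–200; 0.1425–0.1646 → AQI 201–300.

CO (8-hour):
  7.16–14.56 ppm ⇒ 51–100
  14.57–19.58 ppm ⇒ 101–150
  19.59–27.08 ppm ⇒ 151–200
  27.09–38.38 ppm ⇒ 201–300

SO₂: 756.2 ∈ [659.4, 919.1] ↔ index [201, 300].
201 + (756.2−659.4)·(300−201)/(919.1−659.4) = 201 + 96.8·99/259.7 ≈ 237.90, so AQI = 238.
PM10: 552.98 ∈ [442.02, 602.93] ↔ index [201, 300].
201 + (552.98−442.02)·(300−201)/(602.93−442.02) = 201 + 110.96·99/160.91 ≈ 269.27, so AQI = 269.
NO₂: 1080.05 lies in 643.79–1197.60, so I_lo=101, I_hi=150, C_lo=643.79, C_hi=1197.60.
(150−101)/(1197.60−643.79) × (1080.05−643.79) + 101 = 49/553.81 × 436.26 + 101 ≈ 139.60 → 140.
PM2.5: 153.91 lies in 141.06–163.11, so I_lo=151, I_hi=200, C_lo=141.06, C_hi=163.11.
(200−151)/(163.11−141.06) × (153.91−141.06) + 151 = 49/22.05 × 12.85 + 151 ≈ 179.56 → 180.
O₃: 0.0849 lies in 0.0848–0.1223, so I_lo=101, I_hi=150, C_lo=0.0848, C_hi=0.1223.
(150−101)/(0.1223−0.0848) × (0.0849−0.0848) + 101 = 49/0.0375 × 0.0001 + 101 ≈ 101.13 → 101.
CO: 21.61 ∈ [19.59, 27.08] ↔ index [151, 200].
151 + (21.61−19.59)·(200−151)/(27.08−19.59) = 151 + 2.02·49/7.49 ≈ 164.21, so AQI = 164.
Sub-indices: SO₂→238, PM10→269, NO₂→140, PM2.5→180, O₃→101, CO→164. Ranked high→low: 269, 238, 180, 164, 140, 101. Second-highest sub-index = 238.

238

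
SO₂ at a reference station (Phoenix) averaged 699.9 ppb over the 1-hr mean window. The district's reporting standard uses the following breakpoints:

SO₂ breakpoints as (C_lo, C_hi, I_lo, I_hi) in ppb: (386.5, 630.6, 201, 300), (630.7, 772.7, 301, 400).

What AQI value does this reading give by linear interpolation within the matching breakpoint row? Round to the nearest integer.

349

SO₂: 699.9 ∈ [630.7, 772.7] ↔ index [301, 400].
301 + (699.9−630.7)·(400−301)/(772.7−630.7) = 301 + 69.2·99/142.0 ≈ 349.25, so AQI = 349.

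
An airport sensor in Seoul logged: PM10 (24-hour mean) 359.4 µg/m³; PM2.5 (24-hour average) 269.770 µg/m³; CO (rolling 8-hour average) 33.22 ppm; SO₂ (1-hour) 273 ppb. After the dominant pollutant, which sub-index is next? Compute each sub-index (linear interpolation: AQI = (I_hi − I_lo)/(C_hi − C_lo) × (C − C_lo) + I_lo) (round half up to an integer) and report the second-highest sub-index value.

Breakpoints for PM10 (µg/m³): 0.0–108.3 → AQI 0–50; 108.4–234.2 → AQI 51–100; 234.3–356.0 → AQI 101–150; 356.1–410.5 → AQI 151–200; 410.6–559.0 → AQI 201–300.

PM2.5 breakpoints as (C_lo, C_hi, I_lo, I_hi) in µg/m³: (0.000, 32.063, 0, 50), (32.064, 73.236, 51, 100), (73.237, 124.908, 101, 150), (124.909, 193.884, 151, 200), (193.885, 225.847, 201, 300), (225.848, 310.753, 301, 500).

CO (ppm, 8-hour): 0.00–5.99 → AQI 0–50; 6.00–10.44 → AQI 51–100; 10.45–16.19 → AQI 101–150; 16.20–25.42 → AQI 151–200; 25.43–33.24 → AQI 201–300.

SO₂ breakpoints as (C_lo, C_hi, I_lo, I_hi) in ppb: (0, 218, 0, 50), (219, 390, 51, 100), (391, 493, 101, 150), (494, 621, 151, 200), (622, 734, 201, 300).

300

PM10: 359.4 lies in 356.1–410.5, so I_lo=151, I_hi=200, C_lo=356.1, C_hi=410.5.
(200−151)/(410.5−356.1) × (359.4−356.1) + 151 = 49/54.4 × 3.3 + 151 ≈ 153.97 → 154.
PM2.5: 269.770 ∈ [225.848, 310.753] ↔ index [301, 500].
301 + (269.770−225.848)·(500−301)/(310.753−225.848) = 301 + 43.922·199/84.905 ≈ 403.94, so AQI = 404.
CO 33.22: bracket 25.43–33.24 → index 201–300; slope 99/7.81, offset 7.79.
AQI = 201 + 99/7.81·7.79 ≈ 299.75 ⇒ 300.
SO₂ 273: bracket 219–390 → index 51–100; slope 49/171, offset 54.
AQI = 51 + 49/171·54 ≈ 66.47 ⇒ 66.
Sub-indices: PM10→154, PM2.5→404, CO→300, SO₂→66. Ranked high→low: 404, 300, 154, 66. Second-highest sub-index = 300.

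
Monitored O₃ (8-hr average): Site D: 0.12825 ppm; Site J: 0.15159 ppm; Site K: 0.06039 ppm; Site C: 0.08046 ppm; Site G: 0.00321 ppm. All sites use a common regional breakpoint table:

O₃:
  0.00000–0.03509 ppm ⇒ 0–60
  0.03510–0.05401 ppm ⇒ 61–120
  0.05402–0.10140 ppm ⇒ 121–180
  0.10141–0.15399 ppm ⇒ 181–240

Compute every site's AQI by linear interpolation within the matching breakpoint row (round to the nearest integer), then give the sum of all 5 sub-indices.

736

Site D: 0.12825 ∈ [0.10141, 0.15399] ↔ index [181, 240].
181 + (0.12825−0.10141)·(240−181)/(0.15399−0.10141) = 181 + 0.02684·59/0.05258 ≈ 211.12, so AQI = 211.
Site J: 0.15159 ∈ [0.10141, 0.15399] ↔ index [181, 240].
181 + (0.15159−0.10141)·(240−181)/(0.15399−0.10141) = 181 + 0.05018·59/0.05258 ≈ 237.31, so AQI = 237.
Site K: 0.06039 lies in 0.05402–0.10140, so I_lo=121, I_hi=180, C_lo=0.05402, C_hi=0.10140.
(180−121)/(0.10140−0.05402) × (0.06039−0.05402) + 121 = 59/0.04738 × 0.00637 + 121 ≈ 128.93 → 129.
Site C: row 0.05402–0.10140 (AQI 121–180). (180−121)·(0.08046−0.05402)/(0.10140−0.05402) + 121 = 59·0.02644/0.04738 + 121 ≈ 153.92 → 154.
Site G: row 0.00000–0.03509 (AQI 0–60). (60−0)·(0.00321−0.00000)/(0.03509−0.00000) + 0 = 60·0.00321/0.03509 + 0 ≈ 5.49 → 5.
AQIs: Site D=211, Site J=237, Site K=129, Site C=154, Site G=5. Sum = 211 + 237 + 129 + 154 + 5 = 736.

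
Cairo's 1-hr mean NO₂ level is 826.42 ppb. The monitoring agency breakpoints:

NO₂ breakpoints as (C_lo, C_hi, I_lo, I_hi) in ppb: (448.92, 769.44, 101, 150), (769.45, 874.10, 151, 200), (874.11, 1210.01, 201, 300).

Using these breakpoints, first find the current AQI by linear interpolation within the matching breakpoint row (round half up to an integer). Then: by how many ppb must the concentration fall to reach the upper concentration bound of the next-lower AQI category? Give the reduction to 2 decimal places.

56.98

NO₂: 826.42 ∈ [769.45, 874.10] ↔ index [151, 200].
151 + (826.42−769.45)·(200−151)/(874.10−769.45) = 151 + 56.97·49/104.65 ≈ 177.67, so AQI = 178.
Current AQI 178 is in the Unhealthy range (151–200). The next-lower category tops out at AQI 150, whose upper concentration bound is 769.44 ppb.
Reduction needed = 826.42 − 769.44 = 56.98 ppb.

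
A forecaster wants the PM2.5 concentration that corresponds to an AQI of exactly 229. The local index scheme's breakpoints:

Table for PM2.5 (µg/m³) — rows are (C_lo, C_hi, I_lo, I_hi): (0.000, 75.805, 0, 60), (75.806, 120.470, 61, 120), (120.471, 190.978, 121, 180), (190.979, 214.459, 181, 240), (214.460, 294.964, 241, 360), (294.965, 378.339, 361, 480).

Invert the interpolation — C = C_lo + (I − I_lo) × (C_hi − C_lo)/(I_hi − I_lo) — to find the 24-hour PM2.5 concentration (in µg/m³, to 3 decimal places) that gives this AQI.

210.081

AQI 229 lies in the 181–240 band, which corresponds to 190.979–214.459 µg/m³.
C = 190.979 + (229−181)×(214.459−190.979)/(240−181) = 190.979 + 48×23.480/59 ≈ 210.08137 µg/m³ → 210.081 µg/m³ to 3 dp.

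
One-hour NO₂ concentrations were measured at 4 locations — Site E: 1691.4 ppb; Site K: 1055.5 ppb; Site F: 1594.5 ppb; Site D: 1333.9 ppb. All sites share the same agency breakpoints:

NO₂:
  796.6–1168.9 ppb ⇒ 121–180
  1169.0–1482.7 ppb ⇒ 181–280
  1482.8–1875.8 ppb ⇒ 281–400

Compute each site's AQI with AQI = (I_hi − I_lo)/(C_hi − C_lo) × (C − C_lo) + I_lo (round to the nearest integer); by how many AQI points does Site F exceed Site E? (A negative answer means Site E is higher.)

-29

Site E: row 1482.8–1875.8 (AQI 281–400). (400−281)·(1691.4−1482.8)/(1875.8−1482.8) + 281 = 119·208.6/393.0 + 281 ≈ 344.16 → 344.
Site K 1055.5: bracket 796.6–1168.9 → index 121–180; slope 59/372.3, offset 258.9.
AQI = 121 + 59/372.3·258.9 ≈ 162.03 ⇒ 162.
Site F: 1594.5 ∈ [1482.8, 1875.8] ↔ index [281, 400].
281 + (1594.5−1482.8)·(400−281)/(1875.8−1482.8) = 281 + 111.7·119/393.0 ≈ 314.82, so AQI = 315.
Site D 1333.9: bracket 1169.0–1482.7 → index 181–280; slope 99/313.7, offset 164.9.
AQI = 181 + 99/313.7·164.9 ≈ 233.04 ⇒ 233.
AQIs: Site E=344, Site K=162, Site F=315, Site D=233. Site F (315) − Site E (344) = -29.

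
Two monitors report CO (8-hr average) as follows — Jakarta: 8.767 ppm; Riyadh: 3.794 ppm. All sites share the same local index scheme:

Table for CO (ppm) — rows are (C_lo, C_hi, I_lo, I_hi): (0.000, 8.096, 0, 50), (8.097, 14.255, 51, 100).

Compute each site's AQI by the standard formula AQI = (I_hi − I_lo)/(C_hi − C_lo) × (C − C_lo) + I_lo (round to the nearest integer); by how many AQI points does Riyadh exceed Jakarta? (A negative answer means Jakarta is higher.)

Jakarta 8.767: bracket 8.097–14.255 → index 51–100; slope 49/6.158, offset 0.670.
AQI = 51 + 49/6.158·0.670 ≈ 56.33 ⇒ 56.
Riyadh: 3.794 ∈ [0.000, 8.096] ↔ index [0, 50].
0 + (3.794−0.000)·(50−0)/(8.096−0.000) = 0 + 3.794·50/8.096 ≈ 23.43, so AQI = 23.
AQIs: Jakarta=56, Riyadh=23. Riyadh (23) − Jakarta (56) = -33.

-33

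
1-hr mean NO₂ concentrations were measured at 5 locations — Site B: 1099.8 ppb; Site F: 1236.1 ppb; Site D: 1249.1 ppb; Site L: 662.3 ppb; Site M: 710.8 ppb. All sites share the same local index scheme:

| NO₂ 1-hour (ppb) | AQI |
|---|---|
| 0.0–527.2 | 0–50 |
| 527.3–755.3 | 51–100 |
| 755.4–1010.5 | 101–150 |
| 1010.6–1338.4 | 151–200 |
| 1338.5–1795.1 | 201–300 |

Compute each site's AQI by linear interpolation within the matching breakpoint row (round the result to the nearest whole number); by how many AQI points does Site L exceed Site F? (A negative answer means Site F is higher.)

Site B: row 1010.6–1338.4 (AQI 151–200). (200−151)·(1099.8−1010.6)/(1338.4−1010.6) + 151 = 49·89.2/327.8 + 151 ≈ 164.33 → 164.
Site F: 1236.1 lies in 1010.6–1338.4, so I_lo=151, I_hi=200, C_lo=1010.6, C_hi=1338.4.
(200−151)/(1338.4−1010.6) × (1236.1−1010.6) + 151 = 49/327.8 × 225.5 + 151 ≈ 184.71 → 185.
Site D: row 1010.6–1338.4 (AQI 151–200). (200−151)·(1249.1−1010.6)/(1338.4−1010.6) + 151 = 49·238.5/327.8 + 151 ≈ 186.65 → 187.
Site L 662.3: bracket 527.3–755.3 → index 51–100; slope 49/228.0, offset 135.0.
AQI = 51 + 49/228.0·135.0 ≈ 80.01 ⇒ 80.
Site M 710.8: bracket 527.3–755.3 → index 51–100; slope 49/228.0, offset 183.5.
AQI = 51 + 49/228.0·183.5 ≈ 90.44 ⇒ 90.
AQIs: Site B=164, Site F=185, Site D=187, Site L=80, Site M=90. Site L (80) − Site F (185) = -105.

-105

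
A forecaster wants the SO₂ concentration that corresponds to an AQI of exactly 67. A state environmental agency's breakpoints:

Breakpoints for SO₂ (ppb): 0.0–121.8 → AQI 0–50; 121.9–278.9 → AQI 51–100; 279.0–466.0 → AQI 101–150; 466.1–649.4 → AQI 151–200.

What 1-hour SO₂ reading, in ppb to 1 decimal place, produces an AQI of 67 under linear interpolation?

AQI 67 lies in the 51–100 band, which corresponds to 121.9–278.9 ppb.
C = 121.9 + (67−51)×(278.9−121.9)/(100−51) = 121.9 + 16×157.0/49 ≈ 173.165 ppb → 173.2 ppb to 1 dp.

173.2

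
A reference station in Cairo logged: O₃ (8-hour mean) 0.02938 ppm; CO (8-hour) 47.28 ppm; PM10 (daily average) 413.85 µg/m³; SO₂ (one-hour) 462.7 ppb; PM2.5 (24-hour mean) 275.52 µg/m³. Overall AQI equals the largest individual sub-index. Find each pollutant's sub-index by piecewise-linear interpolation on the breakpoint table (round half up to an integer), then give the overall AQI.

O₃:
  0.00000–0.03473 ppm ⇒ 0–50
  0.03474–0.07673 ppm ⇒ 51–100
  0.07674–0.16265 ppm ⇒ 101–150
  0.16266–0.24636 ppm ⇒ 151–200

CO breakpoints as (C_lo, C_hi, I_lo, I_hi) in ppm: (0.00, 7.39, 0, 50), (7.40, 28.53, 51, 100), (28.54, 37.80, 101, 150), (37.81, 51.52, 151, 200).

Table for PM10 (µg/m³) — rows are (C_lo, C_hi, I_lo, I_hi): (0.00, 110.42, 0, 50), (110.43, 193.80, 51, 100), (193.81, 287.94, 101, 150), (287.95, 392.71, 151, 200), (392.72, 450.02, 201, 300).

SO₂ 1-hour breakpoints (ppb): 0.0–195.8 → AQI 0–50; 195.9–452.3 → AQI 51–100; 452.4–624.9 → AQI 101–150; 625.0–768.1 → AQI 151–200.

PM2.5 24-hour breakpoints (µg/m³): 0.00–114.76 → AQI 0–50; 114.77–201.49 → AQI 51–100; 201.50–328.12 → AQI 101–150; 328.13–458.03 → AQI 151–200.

238

O₃ 0.02938: bracket 0.00000–0.03473 → index 0–50; slope 50/0.03473, offset 0.02938.
AQI = 0 + 50/0.03473·0.02938 ≈ 42.30 ⇒ 42.
CO: row 37.81–51.52 (AQI 151–200). (200−151)·(47.28−37.81)/(51.52−37.81) + 151 = 49·9.47/13.71 + 151 ≈ 184.85 → 185.
PM10: row 392.72–450.02 (AQI 201–300). (300−201)·(413.85−392.72)/(450.02−392.72) + 201 = 99·21.13/57.30 + 201 ≈ 237.51 → 238.
SO₂: 462.7 ∈ [452.4, 624.9] ↔ index [101, 150].
101 + (462.7−452.4)·(150−101)/(624.9−452.4) = 101 + 10.3·49/172.5 ≈ 103.93, so AQI = 104.
PM2.5 275.52: bracket 201.50–328.12 → index 101–150; slope 49/126.62, offset 74.02.
AQI = 101 + 49/126.62·74.02 ≈ 129.64 ⇒ 130.
Sub-indices: O₃→42, CO→185, PM10→238, SO₂→104, PM2.5→130. Overall AQI = max = 238; dominant pollutant is PM10.
AQI 238: Very Unhealthy.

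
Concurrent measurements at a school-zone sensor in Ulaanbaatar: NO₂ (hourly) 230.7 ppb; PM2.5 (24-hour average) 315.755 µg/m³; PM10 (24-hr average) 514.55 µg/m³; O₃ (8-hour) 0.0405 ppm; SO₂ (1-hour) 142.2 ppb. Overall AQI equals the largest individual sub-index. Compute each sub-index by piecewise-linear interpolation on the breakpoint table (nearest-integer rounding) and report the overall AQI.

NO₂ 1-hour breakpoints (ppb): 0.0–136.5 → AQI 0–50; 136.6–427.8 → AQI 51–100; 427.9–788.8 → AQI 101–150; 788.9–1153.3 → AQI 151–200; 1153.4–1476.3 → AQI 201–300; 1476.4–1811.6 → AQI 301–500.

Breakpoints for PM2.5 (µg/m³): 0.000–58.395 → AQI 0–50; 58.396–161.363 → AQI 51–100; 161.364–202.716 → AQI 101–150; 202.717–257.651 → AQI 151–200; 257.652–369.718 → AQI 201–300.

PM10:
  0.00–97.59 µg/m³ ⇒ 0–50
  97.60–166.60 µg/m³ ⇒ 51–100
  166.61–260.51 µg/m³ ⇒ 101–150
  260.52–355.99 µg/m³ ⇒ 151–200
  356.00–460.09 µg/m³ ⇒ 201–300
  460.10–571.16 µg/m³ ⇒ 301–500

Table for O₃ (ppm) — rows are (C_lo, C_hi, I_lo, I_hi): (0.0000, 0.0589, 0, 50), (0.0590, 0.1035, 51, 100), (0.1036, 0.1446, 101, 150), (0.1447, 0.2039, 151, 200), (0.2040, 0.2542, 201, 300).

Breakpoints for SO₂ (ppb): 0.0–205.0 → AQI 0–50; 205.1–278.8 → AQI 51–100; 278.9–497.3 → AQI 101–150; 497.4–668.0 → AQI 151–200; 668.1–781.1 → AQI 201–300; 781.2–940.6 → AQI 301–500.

NO₂: 230.7 lies in 136.6–427.8, so I_lo=51, I_hi=100, C_lo=136.6, C_hi=427.8.
(100−51)/(427.8−136.6) × (230.7−136.6) + 51 = 49/291.2 × 94.1 + 51 ≈ 66.83 → 67.
PM2.5: 315.755 ∈ [257.652, 369.718] ↔ index [201, 300].
201 + (315.755−257.652)·(300−201)/(369.718−257.652) = 201 + 58.103·99/112.066 ≈ 252.33, so AQI = 252.
PM10 514.55: bracket 460.10–571.16 → index 301–500; slope 199/111.06, offset 54.45.
AQI = 301 + 199/111.06·54.45 ≈ 398.56 ⇒ 399.
O₃: 0.0405 ∈ [0.0000, 0.0589] ↔ index [0, 50].
0 + (0.0405−0.0000)·(50−0)/(0.0589−0.0000) = 0 + 0.0405·50/0.0589 ≈ 34.38, so AQI = 34.
SO₂: 142.2 ∈ [0.0, 205.0] ↔ index [0, 50].
0 + (142.2−0.0)·(50−0)/(205.0−0.0) = 0 + 142.2·50/205.0 ≈ 34.68, so AQI = 35.
Sub-indices: NO₂→67, PM2.5→252, PM10→399, O₃→34, SO₂→35. Overall AQI = max = 399; dominant pollutant is PM10.

399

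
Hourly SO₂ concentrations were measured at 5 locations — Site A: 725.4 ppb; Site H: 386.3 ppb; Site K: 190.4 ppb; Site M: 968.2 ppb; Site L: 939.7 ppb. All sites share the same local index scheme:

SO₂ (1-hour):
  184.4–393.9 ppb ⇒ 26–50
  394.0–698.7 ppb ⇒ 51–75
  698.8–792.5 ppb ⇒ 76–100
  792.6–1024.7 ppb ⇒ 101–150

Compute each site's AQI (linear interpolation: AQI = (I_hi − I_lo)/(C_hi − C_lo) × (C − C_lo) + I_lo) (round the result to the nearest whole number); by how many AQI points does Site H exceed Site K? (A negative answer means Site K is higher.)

22

Site A: 725.4 lies in 698.8–792.5, so I_lo=76, I_hi=100, C_lo=698.8, C_hi=792.5.
(100−76)/(792.5−698.8) × (725.4−698.8) + 76 = 24/93.7 × 26.6 + 76 ≈ 82.81 → 83.
Site H: 386.3 lies in 184.4–393.9, so I_lo=26, I_hi=50, C_lo=184.4, C_hi=393.9.
(50−26)/(393.9−184.4) × (386.3−184.4) + 26 = 24/209.5 × 201.9 + 26 ≈ 49.13 → 49.
Site K: 190.4 lies in 184.4–393.9, so I_lo=26, I_hi=50, C_lo=184.4, C_hi=393.9.
(50−26)/(393.9−184.4) × (190.4−184.4) + 26 = 24/209.5 × 6.0 + 26 ≈ 26.69 → 27.
Site M: row 792.6–1024.7 (AQI 101–150). (150−101)·(968.2−792.6)/(1024.7−792.6) + 101 = 49·175.6/232.1 + 101 ≈ 138.07 → 138.
Site L 939.7: bracket 792.6–1024.7 → index 101–150; slope 49/232.1, offset 147.1.
AQI = 101 + 49/232.1·147.1 ≈ 132.06 ⇒ 132.
AQIs: Site A=83, Site H=49, Site K=27, Site M=138, Site L=132. Site H (49) − Site K (27) = 22.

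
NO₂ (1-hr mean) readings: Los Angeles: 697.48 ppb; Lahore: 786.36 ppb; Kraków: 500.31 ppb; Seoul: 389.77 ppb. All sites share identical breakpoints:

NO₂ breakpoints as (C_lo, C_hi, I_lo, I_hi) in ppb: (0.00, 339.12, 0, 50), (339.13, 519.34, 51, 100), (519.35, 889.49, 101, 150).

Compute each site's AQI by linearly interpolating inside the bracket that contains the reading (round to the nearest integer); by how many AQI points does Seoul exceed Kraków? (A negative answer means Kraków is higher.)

-30

Los Angeles: row 519.35–889.49 (AQI 101–150). (150−101)·(697.48−519.35)/(889.49−519.35) + 101 = 49·178.13/370.14 + 101 ≈ 124.58 → 125.
Lahore: row 519.35–889.49 (AQI 101–150). (150−101)·(786.36−519.35)/(889.49−519.35) + 101 = 49·267.01/370.14 + 101 ≈ 136.35 → 136.
Kraków 500.31: bracket 339.13–519.34 → index 51–100; slope 49/180.21, offset 161.18.
AQI = 51 + 49/180.21·161.18 ≈ 94.83 ⇒ 95.
Seoul: row 339.13–519.34 (AQI 51–100). (100−51)·(389.77−339.13)/(519.34−339.13) + 51 = 49·50.64/180.21 + 51 ≈ 64.77 → 65.
AQIs: Los Angeles=125, Lahore=136, Kraków=95, Seoul=65. Seoul (65) − Kraków (95) = -30.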